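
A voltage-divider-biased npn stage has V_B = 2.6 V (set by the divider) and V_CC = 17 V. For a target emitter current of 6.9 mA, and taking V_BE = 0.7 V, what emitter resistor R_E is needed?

R_E ≈ 0.28 kΩ

V_E = V_B − V_BE = 2.6 − 0.7 = 1.9 V.
R_E = V_E / I_E = 1.9 / 6.9 = 0.275 kΩ.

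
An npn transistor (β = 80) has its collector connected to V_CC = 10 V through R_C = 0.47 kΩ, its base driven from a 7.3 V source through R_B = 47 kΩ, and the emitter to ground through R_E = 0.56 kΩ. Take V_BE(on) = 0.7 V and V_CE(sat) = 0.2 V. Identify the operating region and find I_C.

active; I_C ≈ 5.7 mA

Assume active. Base-emitter loop: I_B = (V_BB − V_BE)/(R_B + (β+1)R_E) = (7.3 − 0.7)/(47 + 81×0.56) = 0.0715 mA.
I_C = β·I_B = 80×0.0715 = 5.72 mA.
V_CE = V_CC − I_C·R_C − I_E·R_E = 10 − 5.72×0.47 − 5.79×0.56 = 4.07 V > V_CE(sat), so the active-region assumption holds.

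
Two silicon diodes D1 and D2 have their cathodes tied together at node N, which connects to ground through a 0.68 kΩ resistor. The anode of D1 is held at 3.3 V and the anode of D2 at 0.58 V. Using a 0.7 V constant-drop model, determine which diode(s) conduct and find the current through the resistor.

Only D1 conducts; I_R ≈ 3.8 mA

Assume both conduct. Then node N would need to be at both 3.3−0.7 = 2.6 V and 0.58−0.7 = -0.12 V, which is impossible.
Assume only D1 conducts: V_N = 3.3 − 0.7 = 2.6 V, so I_R = 2.6/0.68 = 3.82 mA.
Check D2: its anode-to-cathode voltage is 0.58 − 2.6 = -2.02 V < 0.7 V, so it is off. The assumption is consistent.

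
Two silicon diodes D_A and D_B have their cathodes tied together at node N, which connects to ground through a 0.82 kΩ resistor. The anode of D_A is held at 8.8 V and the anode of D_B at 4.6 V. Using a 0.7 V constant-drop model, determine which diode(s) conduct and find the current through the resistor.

Assume both conduct. Then node N would need to be at both 8.8−0.7 = 8.1 V and 4.6−0.7 = 3.9 V, which is impossible.
Assume only D_A conducts: V_N = 8.8 − 0.7 = 8.1 V, so I_R = 8.1/0.82 = 9.88 mA.
Check D_B: its anode-to-cathode voltage is 4.6 − 8.1 = -3.5 V < 0.7 V, so it is off. The assumption is consistent.

Only D_A conducts; I_R ≈ 9.9 mA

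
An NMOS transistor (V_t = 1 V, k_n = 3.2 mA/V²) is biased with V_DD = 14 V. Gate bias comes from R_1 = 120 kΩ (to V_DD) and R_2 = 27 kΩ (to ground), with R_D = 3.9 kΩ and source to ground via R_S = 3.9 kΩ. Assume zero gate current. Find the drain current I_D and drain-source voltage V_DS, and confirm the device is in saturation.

V_G = V_DD·R_2/(R_1+R_2) = 14×27/147 = 2.57 V.
Assume saturation: I_D = (k_n/2)(V_GS − V_t)² with V_GS = V_G − I_D·R_S = 2.57 − 3.9·I_D.
Substituting gives 24.3·I_D² − 20.6·I_D + 3.95 = 0, with roots I_D = 0.293 or 0.554 mA.
The root I_D = 0.554 mA gives V_GS = 0.412 V ≤ V_t, so take I_D = 0.293 mA.
Then V_GS = 1.43 V and V_DS = V_DD − I_D(R_D+R_S) = 14 − 0.293×7.8 = 11.7 V.
Saturation requires V_DS ≥ V_GS − V_t = 0.428 V; 11.7 ≥ 0.428 ✓.

I_D ≈ 0.29 mA, V_DS ≈ 12 V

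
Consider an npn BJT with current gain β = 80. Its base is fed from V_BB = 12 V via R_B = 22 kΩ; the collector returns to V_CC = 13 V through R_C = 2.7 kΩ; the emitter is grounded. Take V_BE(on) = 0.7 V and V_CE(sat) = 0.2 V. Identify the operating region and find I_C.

Assume active: I_B = (12 − 0.7)/22 = 0.514 mA, giving I_C = β·I_B = 41.1 mA.
But then V_CE = 13 − 41.1×2.7 = -97.9 V < V_CE(sat) = 0.2 V — impossible in the active region.
So the transistor is saturated. With V_CE = 0.2 V, I_C = (V_CC − 0.2)/R_C = 12.8/2.7 = 4.74 mA.
Check: β·I_B = 41.1 mA > I_C = 4.74 mA, confirming saturation.

saturation; I_C ≈ 4.7 mA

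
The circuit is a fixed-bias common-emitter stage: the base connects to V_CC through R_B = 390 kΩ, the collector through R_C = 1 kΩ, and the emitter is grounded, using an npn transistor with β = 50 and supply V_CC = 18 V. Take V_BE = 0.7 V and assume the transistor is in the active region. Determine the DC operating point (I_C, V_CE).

I_C ≈ 2.2 mA, V_CE ≈ 16 V

Base loop: V_CC = I_B·R_B + V_BE, so I_B = (18 − 0.7)/390 kΩ = 0.0444 mA.
In the active region I_C = β·I_B = 50 × 0.0444 = 2.22 mA.
Collector loop: V_CE = V_CC − I_C·R_C = 18 − 2.22×1 = 15.8 V.
Since V_CE = 15.8 V > V_CE(sat) ≈ 0.2 V, the transistor is in the active region as assumed.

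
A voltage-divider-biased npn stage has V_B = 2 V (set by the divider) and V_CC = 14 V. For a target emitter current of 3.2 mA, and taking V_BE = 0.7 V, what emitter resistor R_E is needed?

R_E ≈ 0.41 kΩ

V_E = V_B − V_BE = 2 − 0.7 = 1.3 V.
R_E = V_E / I_E = 1.3 / 3.2 = 0.406 kΩ.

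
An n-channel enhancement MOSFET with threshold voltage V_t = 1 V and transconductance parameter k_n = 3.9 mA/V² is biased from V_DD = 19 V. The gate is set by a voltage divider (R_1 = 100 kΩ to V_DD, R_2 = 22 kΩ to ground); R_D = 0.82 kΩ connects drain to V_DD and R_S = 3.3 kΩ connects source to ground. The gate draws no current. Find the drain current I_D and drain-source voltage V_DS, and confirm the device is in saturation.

V_G = V_DD·R_2/(R_1+R_2) = 19×22/122 = 3.43 V.
Assume saturation: I_D = (k_n/2)(V_GS − V_t)² with V_GS = V_G − I_D·R_S = 3.43 − 3.3·I_D.
Substituting gives 21.2·I_D² − 32.2·I_D + 11.5 = 0, with roots I_D = 0.571 or 0.946 mA.
The root I_D = 0.946 mA gives V_GS = 0.303 V ≤ V_t, so take I_D = 0.571 mA.
Then V_GS = 1.54 V and V_DS = V_DD − I_D(R_D+R_S) = 19 − 0.571×4.12 = 16.6 V.
Saturation requires V_DS ≥ V_GS − V_t = 0.541 V; 16.6 ≥ 0.541 ✓.

I_D ≈ 0.57 mA, V_DS ≈ 17 V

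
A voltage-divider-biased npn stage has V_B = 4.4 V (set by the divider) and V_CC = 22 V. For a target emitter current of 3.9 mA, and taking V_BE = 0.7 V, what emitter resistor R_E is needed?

V_E = V_B − V_BE = 4.4 − 0.7 = 3.7 V.
R_E = V_E / I_E = 3.7 / 3.9 = 0.949 kΩ.

R_E ≈ 0.95 kΩ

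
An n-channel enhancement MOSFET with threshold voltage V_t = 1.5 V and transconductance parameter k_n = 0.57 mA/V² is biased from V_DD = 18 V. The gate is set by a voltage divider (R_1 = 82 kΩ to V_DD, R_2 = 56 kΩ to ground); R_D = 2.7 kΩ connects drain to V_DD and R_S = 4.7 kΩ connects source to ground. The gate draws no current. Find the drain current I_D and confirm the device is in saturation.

I_D ≈ 0.86 mA

V_G = V_DD·R_2/(R_1+R_2) = 18×56/138 = 7.3 V.
Assume saturation: I_D = (k_n/2)(V_GS − V_t)² with V_GS = V_G − I_D·R_S = 7.3 − 4.7·I_D.
Substituting gives 6.3·I_D² − 16.5·I_D + 9.6 = 0, with roots I_D = 0.864 or 1.76 mA.
The root I_D = 1.76 mA gives V_GS = -0.988 V ≤ V_t, so take I_D = 0.864 mA.
Then V_GS = 3.24 V and V_DS = V_DD − I_D(R_D+R_S) = 18 − 0.864×7.4 = 11.6 V.
Saturation requires V_DS ≥ V_GS − V_t = 1.74 V; 11.6 ≥ 1.74 ✓.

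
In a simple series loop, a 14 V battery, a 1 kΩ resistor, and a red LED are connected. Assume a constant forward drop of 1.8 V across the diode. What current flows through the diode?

KVL around the loop: 14 = V_D + I·R = 1.8 + I × 1 kΩ.
So I = (14 − 1.8) / 1 kΩ = 12.2 / 1 = 12.2 mA.

I ≈ 12 mA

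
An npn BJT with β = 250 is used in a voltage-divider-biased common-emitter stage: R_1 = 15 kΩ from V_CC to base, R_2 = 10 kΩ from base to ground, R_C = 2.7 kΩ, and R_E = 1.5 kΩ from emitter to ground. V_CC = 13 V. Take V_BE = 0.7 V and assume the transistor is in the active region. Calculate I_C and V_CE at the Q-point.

I_C ≈ 2.9 mA, V_CE ≈ 0.63 V

Thevenize the base divider: V_Th = V_CC·R_2/(R_1+R_2) = 13×10/25 = 5.2 V, R_Th = R_1‖R_2 = 6 kΩ.
Base-emitter loop: V_Th = I_B·R_Th + V_BE + (β+1)I_B·R_E, so I_B = (5.2 − 0.7) / (6 + 251×1.5) = 0.0118 mA.
I_C = β·I_B = 250×0.0118 = 2.94 mA, and I_E = (β+1)I_B = 2.95 mA.
V_CE = V_CC − I_C·R_C − I_E·R_E = 13 − 2.94×2.7 − 2.95×1.5 = 0.629 V.
V_CE = 0.629 V > 0.2 V confirms active-region operation.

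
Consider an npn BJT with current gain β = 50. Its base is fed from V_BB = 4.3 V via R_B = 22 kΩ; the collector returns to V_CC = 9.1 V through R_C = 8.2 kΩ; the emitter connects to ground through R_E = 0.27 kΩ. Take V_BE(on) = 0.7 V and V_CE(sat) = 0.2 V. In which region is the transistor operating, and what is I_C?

saturation; I_C ≈ 1 mA

Assume active: I_B = (4.3 − 0.7)/(22 + 51×0.27) = 0.101 mA, I_C = β·I_B = 5.03 mA.
Then V_CE = 9.1 − 5.03×8.2 − 5.13×0.27 = -33.5 V < 0.2 V — the active assumption fails.
Re-solve with V_CE = 0.2 V. KCL at the emitter: V_E/R_E = (V_BB−0.7−V_E)/R_B + (V_CC−0.2−V_E)/R_C, giving V_E = 0.323 V.
I_C = (V_CC − 0.2 − V_E)/R_C = (8.9 − 0.323)/8.2 = 1.05 mA.
Check: I_B = (3.6 − 0.323)/22 = 0.149 mA, and β·I_B = 7.45 mA > I_C, confirming saturation.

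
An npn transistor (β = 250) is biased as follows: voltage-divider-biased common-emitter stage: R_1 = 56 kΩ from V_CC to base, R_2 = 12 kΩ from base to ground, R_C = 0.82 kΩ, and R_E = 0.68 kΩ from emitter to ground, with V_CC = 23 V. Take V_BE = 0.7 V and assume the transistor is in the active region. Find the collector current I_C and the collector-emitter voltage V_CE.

Thevenize the base divider: V_Th = V_CC·R_2/(R_1+R_2) = 23×12/68 = 4.06 V, R_Th = R_1‖R_2 = 9.88 kΩ.
Base-emitter loop: V_Th = I_B·R_Th + V_BE + (β+1)I_B·R_E, so I_B = (4.06 − 0.7) / (9.88 + 251×0.68) = 0.0186 mA.
I_C = β·I_B = 250×0.0186 = 4.65 mA, and I_E = (β+1)I_B = 4.67 mA.
V_CE = V_CC − I_C·R_C − I_E·R_E = 23 − 4.65×0.82 − 4.67×0.68 = 16 V.
V_CE = 16 V > 0.2 V confirms active-region operation.

I_C ≈ 4.7 mA, V_CE ≈ 16 V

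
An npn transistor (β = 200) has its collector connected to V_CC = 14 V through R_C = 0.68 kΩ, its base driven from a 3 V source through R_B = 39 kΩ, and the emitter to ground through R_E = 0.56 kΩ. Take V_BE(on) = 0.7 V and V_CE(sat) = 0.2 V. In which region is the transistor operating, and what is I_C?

Assume active. Base-emitter loop: I_B = (V_BB − V_BE)/(R_B + (β+1)R_E) = (3 − 0.7)/(39 + 201×0.56) = 0.0152 mA.
I_C = β·I_B = 200×0.0152 = 3.04 mA.
V_CE = V_CC − I_C·R_C − I_E·R_E = 14 − 3.04×0.68 − 3.05×0.56 = 10.2 V > V_CE(sat), so the active-region assumption holds.

active; I_C ≈ 3 mA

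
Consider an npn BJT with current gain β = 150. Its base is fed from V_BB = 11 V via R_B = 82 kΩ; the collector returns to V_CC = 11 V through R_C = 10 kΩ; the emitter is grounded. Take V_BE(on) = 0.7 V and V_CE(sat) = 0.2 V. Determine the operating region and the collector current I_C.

saturation; I_C ≈ 1.1 mA

Assume active: I_B = (11 − 0.7)/82 = 0.126 mA, giving I_C = β·I_B = 18.8 mA.
But then V_CE = 11 − 18.8×10 = -177 V < V_CE(sat) = 0.2 V — impossible in the active region.
So the transistor is saturated. With V_CE = 0.2 V, I_C = (V_CC − 0.2)/R_C = 10.8/10 = 1.08 mA.
Check: β·I_B = 18.8 mA > I_C = 1.08 mA, confirming saturation.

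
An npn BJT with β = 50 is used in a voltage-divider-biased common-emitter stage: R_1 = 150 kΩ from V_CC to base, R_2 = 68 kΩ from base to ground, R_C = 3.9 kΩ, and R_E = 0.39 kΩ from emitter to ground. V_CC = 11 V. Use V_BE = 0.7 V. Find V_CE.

V_CE ≈ 2.2 V

Thevenize the base divider: V_Th = V_CC·R_2/(R_1+R_2) = 11×68/218 = 3.43 V, R_Th = R_1‖R_2 = 46.8 kΩ.
Base-emitter loop: V_Th = I_B·R_Th + V_BE + (β+1)I_B·R_E, so I_B = (3.43 − 0.7) / (46.8 + 51×0.39) = 0.041 mA.
I_C = β·I_B = 50×0.041 = 2.05 mA, and I_E = (β+1)I_B = 2.09 mA.
V_CE = V_CC − I_C·R_C − I_E·R_E = 11 − 2.05×3.9 − 2.09×0.39 = 2.2 V.
V_CE = 2.2 V > 0.2 V confirms active-region operation.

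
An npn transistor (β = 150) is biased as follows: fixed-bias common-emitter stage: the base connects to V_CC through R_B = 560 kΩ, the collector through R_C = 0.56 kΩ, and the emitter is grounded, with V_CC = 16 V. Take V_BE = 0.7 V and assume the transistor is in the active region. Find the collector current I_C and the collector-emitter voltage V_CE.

Base loop: V_CC = I_B·R_B + V_BE, so I_B = (16 − 0.7)/560 kΩ = 0.0273 mA.
In the active region I_C = β·I_B = 150 × 0.0273 = 4.1 mA.
Collector loop: V_CE = V_CC − I_C·R_C = 16 − 4.1×0.56 = 13.7 V.
Since V_CE = 13.7 V > V_CE(sat) ≈ 0.2 V, the transistor is in the active region as assumed.

I_C ≈ 4.1 mA, V_CE ≈ 14 V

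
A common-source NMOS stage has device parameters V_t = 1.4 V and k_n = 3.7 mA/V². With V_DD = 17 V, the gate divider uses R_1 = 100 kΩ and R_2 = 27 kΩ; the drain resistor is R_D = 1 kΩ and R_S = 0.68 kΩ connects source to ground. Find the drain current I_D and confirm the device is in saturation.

V_G = V_DD·R_2/(R_1+R_2) = 17×27/127 = 3.61 V.
Assume saturation: I_D = (k_n/2)(V_GS − V_t)² with V_GS = V_G − I_D·R_S = 3.61 − 0.68·I_D.
Substituting gives 0.855·I_D² − 6.57·I_D + 9.07 = 0, with roots I_D = 1.8 or 5.88 mA.
The root I_D = 5.88 mA gives V_GS = -0.382 V ≤ V_t, so take I_D = 1.8 mA.
Then V_GS = 2.39 V and V_DS = V_DD − I_D(R_D+R_S) = 17 − 1.8×1.68 = 14 V.
Saturation requires V_DS ≥ V_GS − V_t = 0.987 V; 14 ≥ 0.987 ✓.

I_D ≈ 1.8 mA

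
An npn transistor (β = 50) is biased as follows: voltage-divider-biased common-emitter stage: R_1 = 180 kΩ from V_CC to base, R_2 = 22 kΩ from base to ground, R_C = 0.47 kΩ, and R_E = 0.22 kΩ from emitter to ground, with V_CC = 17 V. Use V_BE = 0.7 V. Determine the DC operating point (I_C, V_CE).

I_C ≈ 1.9 mA, V_CE ≈ 16 V

Thevenize the base divider: V_Th = V_CC·R_2/(R_1+R_2) = 17×22/202 = 1.85 V, R_Th = R_1‖R_2 = 19.6 kΩ.
Base-emitter loop: V_Th = I_B·R_Th + V_BE + (β+1)I_B·R_E, so I_B = (1.85 − 0.7) / (19.6 + 51×0.22) = 0.0374 mA.
I_C = β·I_B = 50×0.0374 = 1.87 mA, and I_E = (β+1)I_B = 1.91 mA.
V_CE = V_CC − I_C·R_C − I_E·R_E = 17 − 1.87×0.47 − 1.91×0.22 = 15.7 V.
V_CE = 15.7 V > 0.2 V confirms active-region operation.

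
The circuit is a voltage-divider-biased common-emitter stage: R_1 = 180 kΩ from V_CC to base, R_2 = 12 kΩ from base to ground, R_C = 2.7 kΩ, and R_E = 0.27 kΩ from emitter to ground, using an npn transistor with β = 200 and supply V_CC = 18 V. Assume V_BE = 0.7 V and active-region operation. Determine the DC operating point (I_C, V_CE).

Thevenize the base divider: V_Th = V_CC·R_2/(R_1+R_2) = 18×12/192 = 1.12 V, R_Th = R_1‖R_2 = 11.2 kΩ.
Base-emitter loop: V_Th = I_B·R_Th + V_BE + (β+1)I_B·R_E, so I_B = (1.12 − 0.7) / (11.2 + 201×0.27) = 0.00649 mA.
I_C = β·I_B = 200×0.00649 = 1.3 mA, and I_E = (β+1)I_B = 1.3 mA.
V_CE = V_CC − I_C·R_C − I_E·R_E = 18 − 1.3×2.7 − 1.3×0.27 = 14.1 V.
V_CE = 14.1 V > 0.2 V confirms active-region operation.

I_C ≈ 1.3 mA, V_CE ≈ 14 V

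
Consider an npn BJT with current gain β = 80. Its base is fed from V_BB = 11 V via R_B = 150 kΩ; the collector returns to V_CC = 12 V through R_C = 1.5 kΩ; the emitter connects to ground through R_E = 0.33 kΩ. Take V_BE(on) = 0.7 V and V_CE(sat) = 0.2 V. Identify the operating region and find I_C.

Assume active. Base-emitter loop: I_B = (V_BB − V_BE)/(R_B + (β+1)R_E) = (11 − 0.7)/(150 + 81×0.33) = 0.0583 mA.
I_C = β·I_B = 80×0.0583 = 4.66 mA.
V_CE = V_CC − I_C·R_C − I_E·R_E = 12 − 4.66×1.5 − 4.72×0.33 = 3.45 V > V_CE(sat), so the active-region assumption holds.

active; I_C ≈ 4.7 mA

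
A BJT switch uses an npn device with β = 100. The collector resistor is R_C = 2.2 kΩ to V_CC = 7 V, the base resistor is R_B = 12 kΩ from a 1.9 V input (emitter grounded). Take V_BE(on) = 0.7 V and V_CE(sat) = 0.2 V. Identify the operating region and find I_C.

saturation; I_C ≈ 3.1 mA

Assume active: I_B = (1.9 − 0.7)/12 = 0.1 mA, giving I_C = β·I_B = 10 mA.
But then V_CE = 7 − 10×2.2 = -15 V < V_CE(sat) = 0.2 V — impossible in the active region.
So the transistor is saturated. With V_CE = 0.2 V, I_C = (V_CC − 0.2)/R_C = 6.8/2.2 = 3.09 mA.
Check: β·I_B = 10 mA > I_C = 3.09 mA, confirming saturation.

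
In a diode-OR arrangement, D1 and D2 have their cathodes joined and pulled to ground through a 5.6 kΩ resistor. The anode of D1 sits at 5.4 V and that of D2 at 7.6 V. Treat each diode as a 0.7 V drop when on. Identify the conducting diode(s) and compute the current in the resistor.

Only D2 conducts; I_R ≈ 1.2 mA

Assume both conduct. Then node N would need to be at both 5.4−0.7 = 4.7 V and 7.6−0.7 = 6.9 V, which is impossible.
Assume only D2 conducts: V_N = 7.6 − 0.7 = 6.9 V, so I_R = 6.9/5.6 = 1.23 mA.
Check D1: its anode-to-cathode voltage is 5.4 − 6.9 = -1.5 V < 0.7 V, so it is off. The assumption is consistent.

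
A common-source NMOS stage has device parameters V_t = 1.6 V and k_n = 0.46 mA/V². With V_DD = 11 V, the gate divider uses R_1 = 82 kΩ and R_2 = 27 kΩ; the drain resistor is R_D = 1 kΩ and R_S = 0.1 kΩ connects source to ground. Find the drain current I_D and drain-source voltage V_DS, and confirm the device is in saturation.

V_G = V_DD·R_2/(R_1+R_2) = 11×27/109 = 2.72 V.
Assume saturation: I_D = (k_n/2)(V_GS − V_t)² with V_GS = V_G − I_D·R_S = 2.72 − 0.1·I_D.
Substituting gives 0.0023·I_D² − 1.05·I_D + 0.291 = 0, with roots I_D = 0.277 or 457 mA.
The root I_D = 457 mA gives V_GS = -43 V ≤ V_t, so take I_D = 0.277 mA.
Then V_GS = 2.7 V and V_DS = V_DD − I_D(R_D+R_S) = 11 − 0.277×1.1 = 10.7 V.
Saturation requires V_DS ≥ V_GS − V_t = 1.1 V; 10.7 ≥ 1.1 ✓.

I_D ≈ 0.28 mA, V_DS ≈ 11 V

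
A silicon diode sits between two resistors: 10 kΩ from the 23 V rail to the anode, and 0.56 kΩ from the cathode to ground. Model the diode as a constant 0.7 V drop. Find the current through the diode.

I ≈ 2.1 mA

The two resistors are in series with the diode, so KVL gives 23 = I·10 + 0.7 + I·0.56.
I = (23 − 0.7) / (10 + 0.56) kΩ = 22.3 / 10.6 = 2.11 mA.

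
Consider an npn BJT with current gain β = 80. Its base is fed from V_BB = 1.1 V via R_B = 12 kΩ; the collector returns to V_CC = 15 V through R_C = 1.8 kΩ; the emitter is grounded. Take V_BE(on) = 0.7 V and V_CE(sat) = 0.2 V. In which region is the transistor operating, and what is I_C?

Assume active. Base-emitter loop: I_B = (V_BB − V_BE)/R_B = (1.1 − 0.7)/12 = 0.0333 mA.
I_C = β·I_B = 80×0.0333 = 2.67 mA.
V_CE = V_CC − I_C·R_C = 15 − 2.67×1.8 = 10.2 V > V_CE(sat), so the active-region assumption holds.

active; I_C ≈ 2.7 mA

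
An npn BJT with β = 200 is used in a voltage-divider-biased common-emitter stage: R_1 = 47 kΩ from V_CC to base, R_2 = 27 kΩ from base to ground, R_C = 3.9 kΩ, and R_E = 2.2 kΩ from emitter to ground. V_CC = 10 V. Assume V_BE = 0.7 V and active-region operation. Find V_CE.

Thevenize the base divider: V_Th = V_CC·R_2/(R_1+R_2) = 10×27/74 = 3.65 V, R_Th = R_1‖R_2 = 17.1 kΩ.
Base-emitter loop: V_Th = I_B·R_Th + V_BE + (β+1)I_B·R_E, so I_B = (3.65 − 0.7) / (17.1 + 201×2.2) = 0.00642 mA.
I_C = β·I_B = 200×0.00642 = 1.28 mA, and I_E = (β+1)I_B = 1.29 mA.
V_CE = V_CC − I_C·R_C − I_E·R_E = 10 − 1.28×3.9 − 1.29×2.2 = 2.15 V.
V_CE = 2.15 V > 0.2 V confirms active-region operation.

V_CE ≈ 2.2 V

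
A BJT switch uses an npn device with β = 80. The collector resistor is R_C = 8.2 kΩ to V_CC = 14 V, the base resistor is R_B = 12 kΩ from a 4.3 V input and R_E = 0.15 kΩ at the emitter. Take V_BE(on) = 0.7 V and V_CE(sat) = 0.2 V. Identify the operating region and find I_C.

Assume active: I_B = (4.3 − 0.7)/(12 + 81×0.15) = 0.149 mA, I_C = β·I_B = 11.9 mA.
Then V_CE = 14 − 11.9×8.2 − 12.1×0.15 = -85.6 V < 0.2 V — the active assumption fails.
Re-solve with V_CE = 0.2 V. KCL at the emitter: V_E/R_E = (V_BB−0.7−V_E)/R_B + (V_CC−0.2−V_E)/R_C, giving V_E = 0.289 V.
I_C = (V_CC − 0.2 − V_E)/R_C = (13.8 − 0.289)/8.2 = 1.65 mA.
Check: I_B = (3.6 − 0.289)/12 = 0.276 mA, and β·I_B = 22.1 mA > I_C, confirming saturation.

saturation; I_C ≈ 1.6 mA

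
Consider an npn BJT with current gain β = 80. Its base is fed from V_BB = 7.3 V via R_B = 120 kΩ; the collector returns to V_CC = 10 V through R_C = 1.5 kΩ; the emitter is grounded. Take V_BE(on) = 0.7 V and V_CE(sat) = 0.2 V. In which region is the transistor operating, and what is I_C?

Assume active. Base-emitter loop: I_B = (V_BB − V_BE)/R_B = (7.3 − 0.7)/120 = 0.055 mA.
I_C = β·I_B = 80×0.055 = 4.4 mA.
V_CE = V_CC − I_C·R_C = 10 − 4.4×1.5 = 3.4 V > V_CE(sat), so the active-region assumption holds.

active; I_C ≈ 4.4 mA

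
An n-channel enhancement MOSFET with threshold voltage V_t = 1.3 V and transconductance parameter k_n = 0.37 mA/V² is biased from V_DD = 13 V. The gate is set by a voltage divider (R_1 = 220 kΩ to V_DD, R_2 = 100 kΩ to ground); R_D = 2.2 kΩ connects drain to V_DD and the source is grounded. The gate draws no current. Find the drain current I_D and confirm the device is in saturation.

V_G = V_DD·R_2/(R_1+R_2) = 13×100/320 = 4.06 V. With the source grounded, V_GS = V_G = 4.06 V.
Assume saturation: I_D = (k_n/2)(V_GS − V_t)² = (0.37/2)×(4.06 − 1.3)² = 0.185×2.76² = 1.41 mA.
V_DS = V_DD − I_D·R_D = 13 − 1.41×2.2 = 9.89 V.
Saturation requires V_DS ≥ V_GS − V_t = 2.76 V; 9.89 ≥ 2.76 ✓.

I_D ≈ 1.4 mA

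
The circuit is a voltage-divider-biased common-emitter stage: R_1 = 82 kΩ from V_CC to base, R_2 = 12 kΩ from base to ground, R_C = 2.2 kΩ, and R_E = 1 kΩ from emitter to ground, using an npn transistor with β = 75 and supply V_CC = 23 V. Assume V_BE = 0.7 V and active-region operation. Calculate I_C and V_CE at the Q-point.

I_C ≈ 1.9 mA, V_CE ≈ 17 V

Thevenize the base divider: V_Th = V_CC·R_2/(R_1+R_2) = 23×12/94 = 2.94 V, R_Th = R_1‖R_2 = 10.5 kΩ.
Base-emitter loop: V_Th = I_B·R_Th + V_BE + (β+1)I_B·R_E, so I_B = (2.94 − 0.7) / (10.5 + 76×1) = 0.0259 mA.
I_C = β·I_B = 75×0.0259 = 1.94 mA, and I_E = (β+1)I_B = 1.97 mA.
V_CE = V_CC − I_C·R_C − I_E·R_E = 23 − 1.94×2.2 − 1.97×1 = 16.8 V.
V_CE = 16.8 V > 0.2 V confirms active-region operation.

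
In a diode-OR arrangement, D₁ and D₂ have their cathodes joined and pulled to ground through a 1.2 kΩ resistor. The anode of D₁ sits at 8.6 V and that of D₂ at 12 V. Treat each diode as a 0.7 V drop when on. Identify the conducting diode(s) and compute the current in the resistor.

Assume both conduct. Then node N would need to be at both 8.6−0.7 = 7.9 V and 12−0.7 = 11.3 V, which is impossible.
Assume only D₂ conducts: V_N = 12 − 0.7 = 11.3 V, so I_R = 11.3/1.2 = 9.42 mA.
Check D₁: its anode-to-cathode voltage is 8.6 − 11.3 = -2.7 V < 0.7 V, so it is off. The assumption is consistent.

Only D₂ conducts; I_R ≈ 9.4 mA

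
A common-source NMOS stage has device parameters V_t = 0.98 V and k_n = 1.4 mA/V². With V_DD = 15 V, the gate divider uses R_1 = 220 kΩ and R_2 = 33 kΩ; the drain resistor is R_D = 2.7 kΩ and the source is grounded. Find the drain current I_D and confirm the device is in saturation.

V_G = V_DD·R_2/(R_1+R_2) = 15×33/253 = 1.96 V. With the source grounded, V_GS = V_G = 1.96 V.
Assume saturation: I_D = (k_n/2)(V_GS − V_t)² = (1.4/2)×(1.96 − 0.98)² = 0.7×0.977² = 0.668 mA.
V_DS = V_DD − I_D·R_D = 15 − 0.668×2.7 = 13.2 V.
Saturation requires V_DS ≥ V_GS − V_t = 0.977 V; 13.2 ≥ 0.977 ✓.

I_D ≈ 0.67 mA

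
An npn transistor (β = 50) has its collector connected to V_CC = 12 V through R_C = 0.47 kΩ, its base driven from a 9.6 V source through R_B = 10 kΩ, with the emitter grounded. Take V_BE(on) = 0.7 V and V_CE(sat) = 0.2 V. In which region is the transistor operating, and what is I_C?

Assume active: I_B = (9.6 − 0.7)/10 = 0.89 mA, giving I_C = β·I_B = 44.5 mA.
But then V_CE = 12 − 44.5×0.47 = -8.91 V < V_CE(sat) = 0.2 V — impossible in the active region.
So the transistor is saturated. With V_CE = 0.2 V, I_C = (V_CC − 0.2)/R_C = 11.8/0.47 = 25.1 mA.
Check: β·I_B = 44.5 mA > I_C = 25.1 mA, confirming saturation.

saturation; I_C ≈ 25 mA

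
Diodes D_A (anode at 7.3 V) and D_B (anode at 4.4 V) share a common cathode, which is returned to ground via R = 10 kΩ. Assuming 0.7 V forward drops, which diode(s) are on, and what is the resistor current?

Assume both conduct. Then node N would need to be at both 7.3−0.7 = 6.6 V and 4.4−0.7 = 3.7 V, which is impossible.
Assume only D_A conducts: V_N = 7.3 − 0.7 = 6.6 V, so I_R = 6.6/10 = 0.66 mA.
Check D_B: its anode-to-cathode voltage is 4.4 − 6.6 = -2.2 V < 0.7 V, so it is off. The assumption is consistent.

Only D_A conducts; I_R ≈ 0.66 mA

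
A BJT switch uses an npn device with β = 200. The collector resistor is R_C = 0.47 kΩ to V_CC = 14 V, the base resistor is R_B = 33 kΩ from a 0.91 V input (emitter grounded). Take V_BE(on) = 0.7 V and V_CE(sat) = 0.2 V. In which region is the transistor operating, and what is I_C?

active; I_C ≈ 1.3 mA

Assume active. Base-emitter loop: I_B = (V_BB − V_BE)/R_B = (0.91 − 0.7)/33 = 0.00636 mA.
I_C = β·I_B = 200×0.00636 = 1.27 mA.
V_CE = V_CC − I_C·R_C = 14 − 1.27×0.47 = 13.4 V > V_CE(sat), so the active-region assumption holds.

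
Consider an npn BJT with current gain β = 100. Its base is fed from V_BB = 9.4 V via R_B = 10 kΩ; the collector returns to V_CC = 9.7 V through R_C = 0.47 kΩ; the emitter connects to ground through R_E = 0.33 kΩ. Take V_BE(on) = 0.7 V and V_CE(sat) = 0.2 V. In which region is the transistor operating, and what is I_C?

Assume active: I_B = (9.4 − 0.7)/(10 + 101×0.33) = 0.201 mA, I_C = β·I_B = 20.1 mA.
Then V_CE = 9.7 − 20.1×0.47 − 20.3×0.33 = -6.43 V < 0.2 V — the active assumption fails.
Re-solve with V_CE = 0.2 V. KCL at the emitter: V_E/R_E = (V_BB−0.7−V_E)/R_B + (V_CC−0.2−V_E)/R_C, giving V_E = 4.01 V.
I_C = (V_CC − 0.2 − V_E)/R_C = (9.5 − 4.01)/0.47 = 11.7 mA.
Check: I_B = (8.7 − 4.01)/10 = 0.469 mA, and β·I_B = 46.9 mA > I_C, confirming saturation.

saturation; I_C ≈ 12 mA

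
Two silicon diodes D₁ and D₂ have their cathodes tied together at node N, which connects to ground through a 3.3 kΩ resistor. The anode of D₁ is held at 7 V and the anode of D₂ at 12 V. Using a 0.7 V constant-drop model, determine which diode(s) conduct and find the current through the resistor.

Only D₂ conducts; I_R ≈ 3.4 mA

Assume both conduct. Then node N would need to be at both 7−0.7 = 6.3 V and 12−0.7 = 11.3 V, which is impossible.
Assume only D₂ conducts: V_N = 12 − 0.7 = 11.3 V, so I_R = 11.3/3.3 = 3.42 mA.
Check D₁: its anode-to-cathode voltage is 7 − 11.3 = -4.3 V < 0.7 V, so it is off. The assumption is consistent.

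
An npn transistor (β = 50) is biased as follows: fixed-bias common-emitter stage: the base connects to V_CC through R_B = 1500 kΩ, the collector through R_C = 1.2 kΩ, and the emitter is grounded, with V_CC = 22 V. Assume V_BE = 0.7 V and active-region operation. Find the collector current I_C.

I_C ≈ 0.71 mA

Base loop: V_CC = I_B·R_B + V_BE, so I_B = (22 − 0.7)/1500 kΩ = 0.0142 mA.
In the active region I_C = β·I_B = 50 × 0.0142 = 0.71 mA.
Collector loop: V_CE = V_CC − I_C·R_C = 22 − 0.71×1.2 = 21.1 V.
Since V_CE = 21.1 V > V_CE(sat) ≈ 0.2 V, the transistor is in the active region as assumed.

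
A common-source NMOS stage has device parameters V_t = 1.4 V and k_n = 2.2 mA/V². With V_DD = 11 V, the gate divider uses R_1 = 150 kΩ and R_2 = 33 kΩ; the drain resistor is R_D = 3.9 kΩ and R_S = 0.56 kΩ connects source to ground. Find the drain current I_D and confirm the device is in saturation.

I_D ≈ 0.23 mA

V_G = V_DD·R_2/(R_1+R_2) = 11×33/183 = 1.98 V.
Assume saturation: I_D = (k_n/2)(V_GS − V_t)² with V_GS = V_G − I_D·R_S = 1.98 − 0.56·I_D.
Substituting gives 0.345·I_D² − 1.72·I_D + 0.375 = 0, with roots I_D = 0.228 or 4.75 mA.
The root I_D = 4.75 mA gives V_GS = -0.679 V ≤ V_t, so take I_D = 0.228 mA.
Then V_GS = 1.86 V and V_DS = V_DD − I_D(R_D+R_S) = 11 − 0.228×4.46 = 9.98 V.
Saturation requires V_DS ≥ V_GS − V_t = 0.456 V; 9.98 ≥ 0.456 ✓.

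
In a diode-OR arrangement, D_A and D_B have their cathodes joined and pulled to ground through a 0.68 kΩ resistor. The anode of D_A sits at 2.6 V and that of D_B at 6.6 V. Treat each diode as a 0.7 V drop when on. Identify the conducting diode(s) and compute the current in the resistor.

Assume both conduct. Then node N would need to be at both 2.6−0.7 = 1.9 V and 6.6−0.7 = 5.9 V, which is impossible.
Assume only D_B conducts: V_N = 6.6 − 0.7 = 5.9 V, so I_R = 5.9/0.68 = 8.68 mA.
Check D_A: its anode-to-cathode voltage is 2.6 − 5.9 = -3.3 V < 0.7 V, so it is off. The assumption is consistent.

Only D_B conducts; I_R ≈ 8.7 mA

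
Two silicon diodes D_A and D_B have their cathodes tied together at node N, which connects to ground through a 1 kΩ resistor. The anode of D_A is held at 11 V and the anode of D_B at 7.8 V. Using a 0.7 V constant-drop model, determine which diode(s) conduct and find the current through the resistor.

Assume both conduct. Then node N would need to be at both 11−0.7 = 10.3 V and 7.8−0.7 = 7.1 V, which is impossible.
Assume only D_A conducts: V_N = 11 − 0.7 = 10.3 V, so I_R = 10.3/1 = 10.3 mA.
Check D_B: its anode-to-cathode voltage is 7.8 − 10.3 = -2.5 V < 0.7 V, so it is off. The assumption is consistent.

Only D_A conducts; I_R ≈ 10 mA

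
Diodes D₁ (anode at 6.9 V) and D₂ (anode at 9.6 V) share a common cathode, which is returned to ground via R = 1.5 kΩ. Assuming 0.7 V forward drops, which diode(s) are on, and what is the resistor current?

Only D₂ conducts; I_R ≈ 5.9 mA

Assume both conduct. Then node N would need to be at both 6.9−0.7 = 6.2 V and 9.6−0.7 = 8.9 V, which is impossible.
Assume only D₂ conducts: V_N = 9.6 − 0.7 = 8.9 V, so I_R = 8.9/1.5 = 5.93 mA.
Check D₁: its anode-to-cathode voltage is 6.9 − 8.9 = -2 V < 0.7 V, so it is off. The assumption is consistent.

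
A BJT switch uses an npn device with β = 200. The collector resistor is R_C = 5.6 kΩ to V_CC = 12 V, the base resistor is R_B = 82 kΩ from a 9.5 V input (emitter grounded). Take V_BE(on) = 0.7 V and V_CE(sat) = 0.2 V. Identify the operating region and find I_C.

Assume active: I_B = (9.5 − 0.7)/82 = 0.107 mA, giving I_C = β·I_B = 21.5 mA.
But then V_CE = 12 − 21.5×5.6 = -108 V < V_CE(sat) = 0.2 V — impossible in the active region.
So the transistor is saturated. With V_CE = 0.2 V, I_C = (V_CC − 0.2)/R_C = 11.8/5.6 = 2.11 mA.
Check: β·I_B = 21.5 mA > I_C = 2.11 mA, confirming saturation.

saturation; I_C ≈ 2.1 mA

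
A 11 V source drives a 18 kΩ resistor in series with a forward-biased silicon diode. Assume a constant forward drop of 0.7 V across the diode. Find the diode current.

I ≈ 0.57 mA

KVL around the loop: 11 = V_D + I·R = 0.7 + I × 18 kΩ.
So I = (11 − 0.7) / 18 kΩ = 10.3 / 18 = 0.572 mA.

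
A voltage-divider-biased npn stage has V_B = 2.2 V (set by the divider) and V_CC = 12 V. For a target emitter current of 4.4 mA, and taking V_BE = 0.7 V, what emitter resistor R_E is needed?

V_E = V_B − V_BE = 2.2 − 0.7 = 1.5 V.
R_E = V_E / I_E = 1.5 / 4.4 = 0.341 kΩ.

R_E ≈ 0.34 kΩ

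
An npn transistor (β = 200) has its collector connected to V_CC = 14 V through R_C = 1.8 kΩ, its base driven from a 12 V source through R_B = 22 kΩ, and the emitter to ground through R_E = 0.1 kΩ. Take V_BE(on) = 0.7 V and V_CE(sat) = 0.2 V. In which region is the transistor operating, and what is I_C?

Assume active: I_B = (12 − 0.7)/(22 + 201×0.1) = 0.268 mA, I_C = β·I_B = 53.7 mA.
Then V_CE = 14 − 53.7×1.8 − 54×0.1 = -88 V < 0.2 V — the active assumption fails.
Re-solve with V_CE = 0.2 V. KCL at the emitter: V_E/R_E = (V_BB−0.7−V_E)/R_B + (V_CC−0.2−V_E)/R_C, giving V_E = 0.772 V.
I_C = (V_CC − 0.2 − V_E)/R_C = (13.8 − 0.772)/1.8 = 7.24 mA.
Check: I_B = (11.3 − 0.772)/22 = 0.479 mA, and β·I_B = 95.7 mA > I_C, confirming saturation.

saturation; I_C ≈ 7.2 mA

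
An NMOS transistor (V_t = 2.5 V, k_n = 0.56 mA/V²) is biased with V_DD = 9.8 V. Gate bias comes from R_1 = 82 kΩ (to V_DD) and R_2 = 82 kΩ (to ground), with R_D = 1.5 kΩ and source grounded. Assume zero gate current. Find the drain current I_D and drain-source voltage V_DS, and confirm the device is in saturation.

V_G = V_DD·R_2/(R_1+R_2) = 9.8×82/164 = 4.9 V. With the source grounded, V_GS = V_G = 4.9 V.
Assume saturation: I_D = (k_n/2)(V_GS − V_t)² = (0.56/2)×(4.9 − 2.5)² = 0.28×2.4² = 1.61 mA.
V_DS = V_DD − I_D·R_D = 9.8 − 1.61×1.5 = 7.38 V.
Saturation requires V_DS ≥ V_GS − V_t = 2.4 V; 7.38 ≥ 2.4 ✓.

I_D ≈ 1.6 mA, V_DS ≈ 7.4 V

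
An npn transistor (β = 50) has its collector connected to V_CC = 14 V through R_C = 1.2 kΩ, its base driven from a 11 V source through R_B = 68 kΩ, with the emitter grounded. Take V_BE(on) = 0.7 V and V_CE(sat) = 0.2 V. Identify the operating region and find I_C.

Assume active. Base-emitter loop: I_B = (V_BB − V_BE)/R_B = (11 − 0.7)/68 = 0.151 mA.
I_C = β·I_B = 50×0.151 = 7.57 mA.
V_CE = V_CC − I_C·R_C = 14 − 7.57×1.2 = 4.91 V > V_CE(sat), so the active-region assumption holds.

active; I_C ≈ 7.6 mA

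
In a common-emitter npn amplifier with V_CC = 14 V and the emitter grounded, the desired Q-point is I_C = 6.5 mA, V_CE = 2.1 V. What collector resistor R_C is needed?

R_C ≈ 1.8 kΩ

Collector loop: V_CC = I_C·R_C + V_CE.
R_C = (V_CC − V_CE)/I_C = (14 − 2.1)/6.5 = 1.83 kΩ.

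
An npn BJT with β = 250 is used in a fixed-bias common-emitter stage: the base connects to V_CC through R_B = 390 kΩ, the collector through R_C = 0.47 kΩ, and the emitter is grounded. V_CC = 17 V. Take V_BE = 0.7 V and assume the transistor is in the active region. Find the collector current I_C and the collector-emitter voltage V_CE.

I_C ≈ 10 mA, V_CE ≈ 12 V

Base loop: V_CC = I_B·R_B + V_BE, so I_B = (17 − 0.7)/390 kΩ = 0.0418 mA.
In the active region I_C = β·I_B = 250 × 0.0418 = 10.4 mA.
Collector loop: V_CE = V_CC − I_C·R_C = 17 − 10.4×0.47 = 12.1 V.
Since V_CE = 12.1 V > V_CE(sat) ≈ 0.2 V, the transistor is in the active region as assumed.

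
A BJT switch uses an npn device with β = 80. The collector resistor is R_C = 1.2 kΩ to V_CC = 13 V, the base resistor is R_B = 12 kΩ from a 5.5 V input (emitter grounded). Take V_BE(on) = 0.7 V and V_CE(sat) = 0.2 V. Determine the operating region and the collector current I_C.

saturation; I_C ≈ 11 mA

Assume active: I_B = (5.5 − 0.7)/12 = 0.4 mA, giving I_C = β·I_B = 32 mA.
But then V_CE = 13 − 32×1.2 = -25.4 V < V_CE(sat) = 0.2 V — impossible in the active region.
So the transistor is saturated. With V_CE = 0.2 V, I_C = (V_CC − 0.2)/R_C = 12.8/1.2 = 10.7 mA.
Check: β·I_B = 32 mA > I_C = 10.7 mA, confirming saturation.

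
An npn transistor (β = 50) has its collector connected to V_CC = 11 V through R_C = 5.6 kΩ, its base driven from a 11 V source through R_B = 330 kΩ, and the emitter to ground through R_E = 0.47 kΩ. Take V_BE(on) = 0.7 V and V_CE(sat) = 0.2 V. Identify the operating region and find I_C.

Assume active. Base-emitter loop: I_B = (V_BB − V_BE)/(R_B + (β+1)R_E) = (11 − 0.7)/(330 + 51×0.47) = 0.0291 mA.
I_C = β·I_B = 50×0.0291 = 1.45 mA.
V_CE = V_CC − I_C·R_C − I_E·R_E = 11 − 1.45×5.6 − 1.48×0.47 = 2.15 V > V_CE(sat), so the active-region assumption holds.

active; I_C ≈ 1.5 mA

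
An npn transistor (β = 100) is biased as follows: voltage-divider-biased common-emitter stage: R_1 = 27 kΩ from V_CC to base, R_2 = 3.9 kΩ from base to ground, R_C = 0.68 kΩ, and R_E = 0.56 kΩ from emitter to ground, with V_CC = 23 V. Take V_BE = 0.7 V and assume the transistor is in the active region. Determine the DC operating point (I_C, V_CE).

I_C ≈ 3.7 mA, V_CE ≈ 18 V

Thevenize the base divider: V_Th = V_CC·R_2/(R_1+R_2) = 23×3.9/30.9 = 2.9 V, R_Th = R_1‖R_2 = 3.41 kΩ.
Base-emitter loop: V_Th = I_B·R_Th + V_BE + (β+1)I_B·R_E, so I_B = (2.9 − 0.7) / (3.41 + 101×0.56) = 0.0367 mA.
I_C = β·I_B = 100×0.0367 = 3.67 mA, and I_E = (β+1)I_B = 3.71 mA.
V_CE = V_CC − I_C·R_C − I_E·R_E = 23 − 3.67×0.68 − 3.71×0.56 = 18.4 V.
V_CE = 18.4 V > 0.2 V confirms active-region operation.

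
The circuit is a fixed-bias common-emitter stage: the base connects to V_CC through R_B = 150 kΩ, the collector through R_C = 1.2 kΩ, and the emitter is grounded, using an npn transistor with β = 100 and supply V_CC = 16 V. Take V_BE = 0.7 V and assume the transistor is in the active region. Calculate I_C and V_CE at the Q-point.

I_C ≈ 10 mA, V_CE ≈ 3.8 V

Base loop: V_CC = I_B·R_B + V_BE, so I_B = (16 − 0.7)/150 kΩ = 0.102 mA.
In the active region I_C = β·I_B = 100 × 0.102 = 10.2 mA.
Collector loop: V_CE = V_CC − I_C·R_C = 16 − 10.2×1.2 = 3.76 V.
Since V_CE = 3.76 V > V_CE(sat) ≈ 0.2 V, the transistor is in the active region as assumed.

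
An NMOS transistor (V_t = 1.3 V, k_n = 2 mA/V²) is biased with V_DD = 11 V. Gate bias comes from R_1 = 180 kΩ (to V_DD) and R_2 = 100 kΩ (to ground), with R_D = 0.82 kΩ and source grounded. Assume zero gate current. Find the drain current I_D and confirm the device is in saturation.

I_D ≈ 6.9 mA

V_G = V_DD·R_2/(R_1+R_2) = 11×100/280 = 3.93 V. With the source grounded, V_GS = V_G = 3.93 V.
Assume saturation: I_D = (k_n/2)(V_GS − V_t)² = (2/2)×(3.93 − 1.3)² = 1×2.63² = 6.91 mA.
V_DS = V_DD − I_D·R_D = 11 − 6.91×0.82 = 5.33 V.
Saturation requires V_DS ≥ V_GS − V_t = 2.63 V; 5.33 ≥ 2.63 ✓.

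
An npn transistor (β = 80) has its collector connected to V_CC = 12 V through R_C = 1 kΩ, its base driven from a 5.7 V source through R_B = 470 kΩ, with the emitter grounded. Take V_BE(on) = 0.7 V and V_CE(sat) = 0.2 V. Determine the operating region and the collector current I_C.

Assume active. Base-emitter loop: I_B = (V_BB − V_BE)/R_B = (5.7 − 0.7)/470 = 0.0106 mA.
I_C = β·I_B = 80×0.0106 = 0.851 mA.
V_CE = V_CC − I_C·R_C = 12 − 0.851×1 = 11.1 V > V_CE(sat), so the active-region assumption holds.

active; I_C ≈ 0.85 mA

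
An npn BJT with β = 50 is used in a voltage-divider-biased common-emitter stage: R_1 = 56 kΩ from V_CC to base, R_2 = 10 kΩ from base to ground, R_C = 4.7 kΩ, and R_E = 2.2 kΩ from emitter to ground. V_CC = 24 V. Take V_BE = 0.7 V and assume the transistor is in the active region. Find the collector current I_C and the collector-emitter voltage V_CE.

I_C ≈ 1.2 mA, V_CE ≈ 16 V

Thevenize the base divider: V_Th = V_CC·R_2/(R_1+R_2) = 24×10/66 = 3.64 V, R_Th = R_1‖R_2 = 8.48 kΩ.
Base-emitter loop: V_Th = I_B·R_Th + V_BE + (β+1)I_B·R_E, so I_B = (3.64 − 0.7) / (8.48 + 51×2.2) = 0.0243 mA.
I_C = β·I_B = 50×0.0243 = 1.22 mA, and I_E = (β+1)I_B = 1.24 mA.
V_CE = V_CC − I_C·R_C − I_E·R_E = 24 − 1.22×4.7 − 1.24×2.2 = 15.6 V.
V_CE = 15.6 V > 0.2 V confirms active-region operation.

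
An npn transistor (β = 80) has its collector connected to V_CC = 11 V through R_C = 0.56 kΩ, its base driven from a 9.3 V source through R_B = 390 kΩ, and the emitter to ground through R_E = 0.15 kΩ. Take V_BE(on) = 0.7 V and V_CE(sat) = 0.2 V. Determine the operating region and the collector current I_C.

active; I_C ≈ 1.7 mA

Assume active. Base-emitter loop: I_B = (V_BB − V_BE)/(R_B + (β+1)R_E) = (9.3 − 0.7)/(390 + 81×0.15) = 0.0214 mA.
I_C = β·I_B = 80×0.0214 = 1.71 mA.
V_CE = V_CC − I_C·R_C − I_E·R_E = 11 − 1.71×0.56 − 1.73×0.15 = 9.78 V > V_CE(sat), so the active-region assumption holds.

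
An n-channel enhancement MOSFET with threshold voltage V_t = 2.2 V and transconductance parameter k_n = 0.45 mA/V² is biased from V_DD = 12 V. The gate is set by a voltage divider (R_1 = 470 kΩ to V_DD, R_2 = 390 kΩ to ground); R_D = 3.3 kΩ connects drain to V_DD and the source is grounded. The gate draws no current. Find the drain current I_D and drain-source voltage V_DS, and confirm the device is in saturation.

V_G = V_DD·R_2/(R_1+R_2) = 12×390/860 = 5.44 V. With the source grounded, V_GS = V_G = 5.44 V.
Assume saturation: I_D = (k_n/2)(V_GS − V_t)² = (0.45/2)×(5.44 − 2.2)² = 0.225×3.24² = 2.36 mA.
V_DS = V_DD − I_D·R_D = 12 − 2.36×3.3 = 4.2 V.
Saturation requires V_DS ≥ V_GS − V_t = 3.24 V; 4.2 ≥ 3.24 ✓.

I_D ≈ 2.4 mA, V_DS ≈ 4.2 V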